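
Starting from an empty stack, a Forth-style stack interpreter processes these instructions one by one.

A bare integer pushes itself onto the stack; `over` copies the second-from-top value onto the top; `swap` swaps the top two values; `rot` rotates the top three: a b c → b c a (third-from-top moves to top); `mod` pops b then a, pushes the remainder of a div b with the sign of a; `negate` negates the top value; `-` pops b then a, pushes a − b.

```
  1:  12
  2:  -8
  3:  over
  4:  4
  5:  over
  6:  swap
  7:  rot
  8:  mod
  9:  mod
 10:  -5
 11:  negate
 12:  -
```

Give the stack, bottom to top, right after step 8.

12   -> [12]
-8   -> [12, -8]
over -> [12, -8, 12]
4    -> [12, -8, 12, 4]
over -> [12, -8, 12, 4, 12]
swap -> [12, -8, 12, 12, 4]
rot  -> [12, -8, 12, 4, 12]
mod  -> [12, -8, 12, 4]

[12, -8, 12, 4]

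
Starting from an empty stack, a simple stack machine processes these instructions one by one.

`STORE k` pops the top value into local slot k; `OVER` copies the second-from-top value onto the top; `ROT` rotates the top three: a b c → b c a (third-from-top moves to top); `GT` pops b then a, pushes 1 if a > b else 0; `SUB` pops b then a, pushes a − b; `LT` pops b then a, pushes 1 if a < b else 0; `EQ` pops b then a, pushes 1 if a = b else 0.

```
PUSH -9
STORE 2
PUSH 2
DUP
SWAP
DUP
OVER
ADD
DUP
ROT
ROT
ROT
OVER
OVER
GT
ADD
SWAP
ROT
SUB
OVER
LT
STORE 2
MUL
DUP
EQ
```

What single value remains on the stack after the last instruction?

PUSH -9 : -9
STORE 2 : (empty)
PUSH 2  : 2
DUP     : 2 2
SWAP    : 2 2
DUP     : 2 2 2
OVER    : 2 2 2 2
ADD     : 2 2 4
DUP     : 2 2 4 4
ROT     : 2 4 4 2
ROT     : 2 4 2 4
ROT     : 2 2 4 4
OVER    : 2 2 4 4 4
OVER    : 2 2 4 4 4 4
GT      : 2 2 4 4 0
ADD     : 2 2 4 4
SWAP    : 2 2 4 4
ROT     : 2 4 4 2
SUB     : 2 4 2
OVER    : 2 4 2 4
LT      : 2 4 1
STORE 2 : 2 4
MUL     : 8
DUP     : 8 8
EQ      : 1

1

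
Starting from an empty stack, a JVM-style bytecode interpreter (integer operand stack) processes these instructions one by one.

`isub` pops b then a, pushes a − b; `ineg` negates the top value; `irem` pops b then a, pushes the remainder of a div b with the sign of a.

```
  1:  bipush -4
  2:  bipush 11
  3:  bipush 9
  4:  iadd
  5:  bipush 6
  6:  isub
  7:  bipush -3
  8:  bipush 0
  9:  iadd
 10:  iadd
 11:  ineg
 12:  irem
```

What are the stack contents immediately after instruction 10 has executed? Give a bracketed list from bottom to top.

bipush -4 → -4
bipush 11 → -4 11
bipush 9  → -4 11 9
iadd      → -4 20
bipush 6  → -4 20 6
isub      → -4 14
bipush -3 → -4 14 -3
bipush 0  → -4 14 -3 0
iadd      → -4 14 -3
iadd      → -4 11

[-4, 11]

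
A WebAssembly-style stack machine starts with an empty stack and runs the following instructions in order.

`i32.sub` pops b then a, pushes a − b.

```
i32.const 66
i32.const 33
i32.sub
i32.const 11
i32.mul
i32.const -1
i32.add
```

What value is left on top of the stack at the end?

i32.const 66 -> [66]
i32.const 33 -> [66, 33]
i32.sub      -> [33]
i32.const 11 -> [33, 11]
i32.mul      -> [363]
i32.const -1 -> [363, -1]
i32.add      -> [362]

362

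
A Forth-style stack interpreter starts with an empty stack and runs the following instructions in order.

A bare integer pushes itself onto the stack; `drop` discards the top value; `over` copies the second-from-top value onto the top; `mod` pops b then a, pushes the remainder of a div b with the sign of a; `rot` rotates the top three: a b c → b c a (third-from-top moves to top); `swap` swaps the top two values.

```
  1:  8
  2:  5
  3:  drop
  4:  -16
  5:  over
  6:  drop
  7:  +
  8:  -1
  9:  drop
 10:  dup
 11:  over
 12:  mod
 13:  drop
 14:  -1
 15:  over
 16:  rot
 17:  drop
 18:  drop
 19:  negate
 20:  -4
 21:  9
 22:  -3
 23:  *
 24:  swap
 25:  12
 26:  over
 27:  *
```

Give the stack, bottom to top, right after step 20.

[1, -4]

8      : [8]
5      : [8, 5]
drop   : [8]
-16    : [8, -16]
over   : [8, -16, 8]
drop   : [8, -16]
+      : [-8]
-1     : [-8, -1]
drop   : [-8]
dup    : [-8, -8]
over   : [-8, -8, -8]
mod    : [-8, 0]
drop   : [-8]
-1     : [-8, -1]
over   : [-8, -1, -8]
rot    : [-1, -8, -8]
drop   : [-1, -8]
drop   : [-1]
negate : [1]
-4     : [1, -4]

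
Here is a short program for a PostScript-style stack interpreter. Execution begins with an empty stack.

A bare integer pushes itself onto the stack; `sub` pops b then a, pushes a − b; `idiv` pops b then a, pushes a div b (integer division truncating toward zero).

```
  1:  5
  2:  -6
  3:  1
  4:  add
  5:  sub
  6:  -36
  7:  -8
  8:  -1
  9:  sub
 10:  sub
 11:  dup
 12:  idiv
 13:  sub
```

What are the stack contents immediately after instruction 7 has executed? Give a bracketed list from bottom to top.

[10, -36, -8]

5   -> 5
-6  -> 5 -6
1   -> 5 -6 1
add -> 5 -5
sub -> 10
-36 -> 10 -36
-8  -> 10 -36 -8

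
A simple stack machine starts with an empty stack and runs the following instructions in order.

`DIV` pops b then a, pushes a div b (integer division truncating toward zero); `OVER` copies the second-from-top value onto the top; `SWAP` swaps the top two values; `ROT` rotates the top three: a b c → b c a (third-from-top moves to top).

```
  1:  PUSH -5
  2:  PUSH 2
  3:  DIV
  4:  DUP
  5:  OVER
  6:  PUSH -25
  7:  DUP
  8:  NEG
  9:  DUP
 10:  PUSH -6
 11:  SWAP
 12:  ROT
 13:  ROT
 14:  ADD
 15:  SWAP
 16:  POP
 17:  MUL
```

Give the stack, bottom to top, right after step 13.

[-2, -2, -2, -25, 25, 25, -6]

PUSH -5  -> -5
PUSH 2   -> -5 2
DIV      -> -2
DUP      -> -2 -2
OVER     -> -2 -2 -2
PUSH -25 -> -2 -2 -2 -25
DUP      -> -2 -2 -2 -25 -25
NEG      -> -2 -2 -2 -25 25
DUP      -> -2 -2 -2 -25 25 25
PUSH -6  -> -2 -2 -2 -25 25 25 -6
SWAP     -> -2 -2 -2 -25 25 -6 25
ROT      -> -2 -2 -2 -25 -6 25 25
ROT      -> -2 -2 -2 -25 25 25 -6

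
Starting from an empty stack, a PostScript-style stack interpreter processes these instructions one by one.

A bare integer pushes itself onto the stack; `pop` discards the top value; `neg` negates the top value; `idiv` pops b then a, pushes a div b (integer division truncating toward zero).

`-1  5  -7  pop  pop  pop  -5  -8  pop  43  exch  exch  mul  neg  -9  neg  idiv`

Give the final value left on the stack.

-1   → -1
5    → -1 5
-7   → -1 5 -7
pop  → -1 5
pop  → -1
pop  → (empty)
-5   → -5
-8   → -5 -8
pop  → -5
43   → -5 43
exch → 43 -5
exch → -5 43
mul  → -215
neg  → 215
-9   → 215 -9
neg  → 215 9
idiv → 23

23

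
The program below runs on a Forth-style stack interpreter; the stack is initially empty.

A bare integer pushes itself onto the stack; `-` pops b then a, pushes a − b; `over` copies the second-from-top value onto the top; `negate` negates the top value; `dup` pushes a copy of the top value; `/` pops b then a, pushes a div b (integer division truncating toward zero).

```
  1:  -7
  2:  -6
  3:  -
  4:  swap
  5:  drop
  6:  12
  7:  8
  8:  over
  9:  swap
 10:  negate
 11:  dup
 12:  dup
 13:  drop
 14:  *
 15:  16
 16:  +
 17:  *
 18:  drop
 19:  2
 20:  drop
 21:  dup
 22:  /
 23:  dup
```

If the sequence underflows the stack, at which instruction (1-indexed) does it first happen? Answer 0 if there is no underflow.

4

-7 : [-7]
-6 : [-7, -6]
-  : [-1]
swap  — needs 2 operands, stack has 1 → underflow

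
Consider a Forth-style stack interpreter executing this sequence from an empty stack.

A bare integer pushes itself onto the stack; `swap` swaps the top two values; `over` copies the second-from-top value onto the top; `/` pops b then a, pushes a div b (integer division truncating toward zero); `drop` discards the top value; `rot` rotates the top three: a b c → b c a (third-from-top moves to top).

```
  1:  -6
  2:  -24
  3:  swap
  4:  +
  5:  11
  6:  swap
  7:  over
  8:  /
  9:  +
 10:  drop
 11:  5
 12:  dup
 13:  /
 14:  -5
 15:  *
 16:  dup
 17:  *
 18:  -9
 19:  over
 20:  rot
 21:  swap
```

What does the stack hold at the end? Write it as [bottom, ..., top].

-6    [-6]
-24   [-6, -24]
swap  [-24, -6]
+     [-30]
11    [-30, 11]
swap  [11, -30]
over  [11, -30, 11]
/     [11, -2]
+     [9]
drop  []
5     [5]
dup   [5, 5]
/     [1]
-5    [1, -5]
*     [-5]
dup   [-5, -5]
*     [25]
-9    [25, -9]
over  [25, -9, 25]
rot   [-9, 25, 25]
swap  [-9, 25, 25]

[-9, 25, 25]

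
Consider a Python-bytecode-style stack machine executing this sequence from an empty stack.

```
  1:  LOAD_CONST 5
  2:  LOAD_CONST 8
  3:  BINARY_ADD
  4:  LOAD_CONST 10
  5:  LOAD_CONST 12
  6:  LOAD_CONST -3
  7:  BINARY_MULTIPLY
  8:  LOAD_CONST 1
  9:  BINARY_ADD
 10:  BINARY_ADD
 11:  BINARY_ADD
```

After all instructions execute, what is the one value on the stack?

-12

LOAD_CONST 5    : 5
LOAD_CONST 8    : 5 8
BINARY_ADD      : 13
LOAD_CONST 10   : 13 10
LOAD_CONST 12   : 13 10 12
LOAD_CONST -3   : 13 10 12 -3
BINARY_MULTIPLY : 13 10 -36
LOAD_CONST 1    : 13 10 -36 1
BINARY_ADD      : 13 10 -35
BINARY_ADD      : 13 -25
BINARY_ADD      : -12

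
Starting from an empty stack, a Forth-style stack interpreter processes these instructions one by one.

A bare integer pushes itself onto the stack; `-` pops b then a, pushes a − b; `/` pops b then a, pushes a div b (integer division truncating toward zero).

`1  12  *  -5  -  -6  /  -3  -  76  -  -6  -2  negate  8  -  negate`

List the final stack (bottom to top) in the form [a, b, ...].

[-75, -6, 6]

1      -> [1]
12     -> [1, 12]
*      -> [12]
-5     -> [12, -5]
-      -> [17]
-6     -> [17, -6]
/      -> [-2]
-3     -> [-2, -3]
-      -> [1]
76     -> [1, 76]
-      -> [-75]
-6     -> [-75, -6]
-2     -> [-75, -6, -2]
negate -> [-75, -6, 2]
8      -> [-75, -6, 2, 8]
-      -> [-75, -6, -6]
negate -> [-75, -6, 6]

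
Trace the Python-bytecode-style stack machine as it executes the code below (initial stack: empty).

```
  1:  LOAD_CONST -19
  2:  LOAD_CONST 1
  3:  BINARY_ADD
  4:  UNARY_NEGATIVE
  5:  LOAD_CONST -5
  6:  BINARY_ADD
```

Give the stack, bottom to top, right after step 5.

LOAD_CONST -19 -> -19
LOAD_CONST 1   -> -19 1
BINARY_ADD     -> -18
UNARY_NEGATIVE -> 18
LOAD_CONST -5  -> 18 -5

[18, -5]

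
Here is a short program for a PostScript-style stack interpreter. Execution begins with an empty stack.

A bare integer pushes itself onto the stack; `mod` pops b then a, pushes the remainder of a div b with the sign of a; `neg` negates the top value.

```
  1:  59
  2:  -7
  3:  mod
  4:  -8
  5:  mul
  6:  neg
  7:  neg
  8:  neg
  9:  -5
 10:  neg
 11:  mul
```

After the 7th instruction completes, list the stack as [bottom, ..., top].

[-24]

59  -> [59]
-7  -> [59, -7]
mod -> [3]
-8  -> [3, -8]
mul -> [-24]
neg -> [24]
neg -> [-24]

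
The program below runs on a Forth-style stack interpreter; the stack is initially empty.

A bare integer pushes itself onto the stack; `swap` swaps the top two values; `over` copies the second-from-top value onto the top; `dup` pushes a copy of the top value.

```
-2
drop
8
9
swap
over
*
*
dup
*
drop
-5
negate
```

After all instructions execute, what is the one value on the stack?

-2      [-2]
drop    []
8       [8]
9       [8, 9]
swap    [9, 8]
over    [9, 8, 9]
*       [9, 72]
*       [648]
dup     [648, 648]
*       [419904]
drop    []
-5      [-5]
negate  [5]

5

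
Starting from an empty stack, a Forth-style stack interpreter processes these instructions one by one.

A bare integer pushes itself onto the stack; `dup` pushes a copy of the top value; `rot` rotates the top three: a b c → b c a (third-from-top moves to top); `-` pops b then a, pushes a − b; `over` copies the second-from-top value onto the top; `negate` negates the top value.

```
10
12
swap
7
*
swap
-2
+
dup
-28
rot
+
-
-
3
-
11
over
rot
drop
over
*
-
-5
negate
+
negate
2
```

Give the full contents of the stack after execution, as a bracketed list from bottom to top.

10     : [10]
12     : [10, 12]
swap   : [12, 10]
7      : [12, 10, 7]
*      : [12, 70]
swap   : [70, 12]
-2     : [70, 12, -2]
+      : [70, 10]
dup    : [70, 10, 10]
-28    : [70, 10, 10, -28]
rot    : [70, 10, -28, 10]
+      : [70, 10, -18]
-      : [70, 28]
-      : [42]
3      : [42, 3]
-      : [39]
11     : [39, 11]
over   : [39, 11, 39]
rot    : [11, 39, 39]
drop   : [11, 39]
over   : [11, 39, 11]
*      : [11, 429]
-      : [-418]
-5     : [-418, -5]
negate : [-418, 5]
+      : [-413]
negate : [413]
2      : [413, 2]

[413, 2]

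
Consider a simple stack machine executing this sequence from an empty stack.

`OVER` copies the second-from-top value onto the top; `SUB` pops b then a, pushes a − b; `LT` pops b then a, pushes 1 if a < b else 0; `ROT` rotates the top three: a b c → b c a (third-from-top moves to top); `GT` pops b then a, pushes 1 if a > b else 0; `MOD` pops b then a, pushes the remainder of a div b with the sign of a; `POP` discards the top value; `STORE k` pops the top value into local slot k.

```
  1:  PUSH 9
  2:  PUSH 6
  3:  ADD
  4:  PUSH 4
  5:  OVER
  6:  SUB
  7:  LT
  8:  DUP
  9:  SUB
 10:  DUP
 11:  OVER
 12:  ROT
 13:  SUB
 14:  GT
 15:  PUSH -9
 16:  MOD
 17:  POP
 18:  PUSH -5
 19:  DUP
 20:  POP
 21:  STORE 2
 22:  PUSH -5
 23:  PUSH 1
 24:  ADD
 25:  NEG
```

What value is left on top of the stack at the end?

4

PUSH 9  : [9]
PUSH 6  : [9, 6]
ADD     : [15]
PUSH 4  : [15, 4]
OVER    : [15, 4, 15]
SUB     : [15, -11]
LT      : [0]
DUP     : [0, 0]
SUB     : [0]
DUP     : [0, 0]
OVER    : [0, 0, 0]
ROT     : [0, 0, 0]
SUB     : [0, 0]
GT      : [0]
PUSH -9 : [0, -9]
MOD     : [0]
POP     : []
PUSH -5 : [-5]
DUP     : [-5, -5]
POP     : [-5]
STORE 2 : []
PUSH -5 : [-5]
PUSH 1  : [-5, 1]
ADD     : [-4]
NEG     : [4]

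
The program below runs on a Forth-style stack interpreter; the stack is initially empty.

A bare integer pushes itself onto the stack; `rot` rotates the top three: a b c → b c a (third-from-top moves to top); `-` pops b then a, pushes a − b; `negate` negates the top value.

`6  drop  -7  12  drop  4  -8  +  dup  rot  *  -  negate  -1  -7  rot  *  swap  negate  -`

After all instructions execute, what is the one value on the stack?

-225

6       6
drop    (empty)
-7      -7
12      -7 12
drop    -7
4       -7 4
-8      -7 4 -8
+       -7 -4
dup     -7 -4 -4
rot     -4 -4 -7
*       -4 28
-       -32
negate  32
-1      32 -1
-7      32 -1 -7
rot     -1 -7 32
*       -1 -224
swap    -224 -1
negate  -224 1
-       -225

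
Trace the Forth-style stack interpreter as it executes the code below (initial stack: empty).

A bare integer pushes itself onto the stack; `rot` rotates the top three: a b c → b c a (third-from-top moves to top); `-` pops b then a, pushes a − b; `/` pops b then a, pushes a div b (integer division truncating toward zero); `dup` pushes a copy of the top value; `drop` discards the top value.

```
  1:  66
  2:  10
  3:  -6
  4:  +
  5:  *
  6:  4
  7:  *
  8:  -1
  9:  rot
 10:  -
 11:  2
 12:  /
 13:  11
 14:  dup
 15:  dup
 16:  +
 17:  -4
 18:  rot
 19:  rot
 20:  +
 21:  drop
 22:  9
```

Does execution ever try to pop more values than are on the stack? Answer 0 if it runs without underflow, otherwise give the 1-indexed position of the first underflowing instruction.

66 -> [66]
10 -> [66, 10]
-6 -> [66, 10, -6]
+  -> [66, 4]
*  -> [264]
4  -> [264, 4]
*  -> [1056]
-1 -> [1056, -1]
rot  — needs 3 operands, stack has 2 → underflow

9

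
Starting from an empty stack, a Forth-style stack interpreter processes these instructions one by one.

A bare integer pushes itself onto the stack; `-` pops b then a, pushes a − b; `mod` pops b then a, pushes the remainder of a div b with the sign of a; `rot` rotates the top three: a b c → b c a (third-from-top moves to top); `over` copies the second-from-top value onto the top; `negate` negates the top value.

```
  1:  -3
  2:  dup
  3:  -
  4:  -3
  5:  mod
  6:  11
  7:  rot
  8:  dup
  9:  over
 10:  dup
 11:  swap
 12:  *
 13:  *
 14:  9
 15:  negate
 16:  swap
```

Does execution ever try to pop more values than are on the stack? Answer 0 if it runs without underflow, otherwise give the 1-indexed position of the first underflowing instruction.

-3   -3
dup  -3 -3
-    0
-3   0 -3
mod  0
11   0 11
rot  — needs 3 operands, stack has 2 → underflow

7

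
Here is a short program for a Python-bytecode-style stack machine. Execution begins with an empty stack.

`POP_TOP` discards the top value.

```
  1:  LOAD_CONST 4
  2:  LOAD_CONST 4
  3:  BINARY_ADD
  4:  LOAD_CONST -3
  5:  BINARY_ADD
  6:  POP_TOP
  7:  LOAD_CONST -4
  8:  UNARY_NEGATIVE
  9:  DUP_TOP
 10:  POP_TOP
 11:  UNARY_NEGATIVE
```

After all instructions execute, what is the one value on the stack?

LOAD_CONST 4   -> 4
LOAD_CONST 4   -> 4 4
BINARY_ADD     -> 8
LOAD_CONST -3  -> 8 -3
BINARY_ADD     -> 5
POP_TOP        -> (empty)
LOAD_CONST -4  -> -4
UNARY_NEGATIVE -> 4
DUP_TOP        -> 4 4
POP_TOP        -> 4
UNARY_NEGATIVE -> -4

-4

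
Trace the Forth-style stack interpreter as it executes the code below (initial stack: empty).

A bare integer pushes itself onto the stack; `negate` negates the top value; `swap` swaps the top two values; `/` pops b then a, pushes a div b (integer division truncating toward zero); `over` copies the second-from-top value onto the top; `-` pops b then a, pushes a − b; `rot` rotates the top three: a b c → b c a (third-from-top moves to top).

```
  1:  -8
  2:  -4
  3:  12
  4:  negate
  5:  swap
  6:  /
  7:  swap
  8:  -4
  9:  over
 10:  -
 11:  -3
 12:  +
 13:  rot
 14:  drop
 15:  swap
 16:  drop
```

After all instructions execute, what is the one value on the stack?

-8     : [-8]
-4     : [-8, -4]
12     : [-8, -4, 12]
negate : [-8, -4, -12]
swap   : [-8, -12, -4]
/      : [-8, 3]
swap   : [3, -8]
-4     : [3, -8, -4]
over   : [3, -8, -4, -8]
-      : [3, -8, 4]
-3     : [3, -8, 4, -3]
+      : [3, -8, 1]
rot    : [-8, 1, 3]
drop   : [-8, 1]
swap   : [1, -8]
drop   : [1]

1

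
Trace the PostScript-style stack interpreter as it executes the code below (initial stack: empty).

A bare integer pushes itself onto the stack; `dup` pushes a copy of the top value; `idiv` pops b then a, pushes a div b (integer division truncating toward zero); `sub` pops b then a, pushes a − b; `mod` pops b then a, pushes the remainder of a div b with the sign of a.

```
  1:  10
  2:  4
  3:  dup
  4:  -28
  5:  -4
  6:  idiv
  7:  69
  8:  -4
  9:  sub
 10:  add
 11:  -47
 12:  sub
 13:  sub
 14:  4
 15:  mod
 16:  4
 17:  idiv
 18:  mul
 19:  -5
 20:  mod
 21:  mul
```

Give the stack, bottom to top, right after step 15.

[10, 4, -3]

10   -> [10]
4    -> [10, 4]
dup  -> [10, 4, 4]
-28  -> [10, 4, 4, -28]
-4   -> [10, 4, 4, -28, -4]
idiv -> [10, 4, 4, 7]
69   -> [10, 4, 4, 7, 69]
-4   -> [10, 4, 4, 7, 69, -4]
sub  -> [10, 4, 4, 7, 73]
add  -> [10, 4, 4, 80]
-47  -> [10, 4, 4, 80, -47]
sub  -> [10, 4, 4, 127]
sub  -> [10, 4, -123]
4    -> [10, 4, -123, 4]
mod  -> [10, 4, -3]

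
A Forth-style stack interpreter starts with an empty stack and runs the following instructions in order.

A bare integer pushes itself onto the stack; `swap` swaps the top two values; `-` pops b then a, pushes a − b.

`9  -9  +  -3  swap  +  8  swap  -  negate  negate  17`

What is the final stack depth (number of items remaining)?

2

9      → [9]
-9     → [9, -9]
+      → [0]
-3     → [0, -3]
swap   → [-3, 0]
+      → [-3]
8      → [-3, 8]
swap   → [8, -3]
-      → [11]
negate → [-11]
negate → [11]
17     → [11, 17]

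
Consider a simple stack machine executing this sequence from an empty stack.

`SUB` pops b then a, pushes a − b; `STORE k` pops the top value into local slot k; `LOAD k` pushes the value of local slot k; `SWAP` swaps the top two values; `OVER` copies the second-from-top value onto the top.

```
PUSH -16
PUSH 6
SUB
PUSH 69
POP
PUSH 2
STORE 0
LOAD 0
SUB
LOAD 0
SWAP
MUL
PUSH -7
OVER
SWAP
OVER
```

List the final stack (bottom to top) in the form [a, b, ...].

PUSH -16  [-16]
PUSH 6    [-16, 6]
SUB       [-22]
PUSH 69   [-22, 69]
POP       [-22]
PUSH 2    [-22, 2]
STORE 0   [-22]
LOAD 0    [-22, 2]
SUB       [-24]
LOAD 0    [-24, 2]
SWAP      [2, -24]
MUL       [-48]
PUSH -7   [-48, -7]
OVER      [-48, -7, -48]
SWAP      [-48, -48, -7]
OVER      [-48, -48, -7, -48]

[-48, -48, -7, -48]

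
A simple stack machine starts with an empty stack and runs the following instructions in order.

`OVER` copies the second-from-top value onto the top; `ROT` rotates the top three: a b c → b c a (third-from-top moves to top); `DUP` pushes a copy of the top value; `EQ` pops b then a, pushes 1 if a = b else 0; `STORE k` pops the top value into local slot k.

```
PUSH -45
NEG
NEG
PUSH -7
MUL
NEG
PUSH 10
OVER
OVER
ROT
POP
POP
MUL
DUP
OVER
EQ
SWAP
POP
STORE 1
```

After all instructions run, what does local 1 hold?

PUSH -45  -45
NEG       45
NEG       -45
PUSH -7   -45 -7
MUL       315
NEG       -315
PUSH 10   -315 10
OVER      -315 10 -315
OVER      -315 10 -315 10
ROT       -315 -315 10 10
POP       -315 -315 10
POP       -315 -315
MUL       99225
DUP       99225 99225
OVER      99225 99225 99225
EQ        99225 1
SWAP      1 99225
POP       1
STORE 1   (empty)

1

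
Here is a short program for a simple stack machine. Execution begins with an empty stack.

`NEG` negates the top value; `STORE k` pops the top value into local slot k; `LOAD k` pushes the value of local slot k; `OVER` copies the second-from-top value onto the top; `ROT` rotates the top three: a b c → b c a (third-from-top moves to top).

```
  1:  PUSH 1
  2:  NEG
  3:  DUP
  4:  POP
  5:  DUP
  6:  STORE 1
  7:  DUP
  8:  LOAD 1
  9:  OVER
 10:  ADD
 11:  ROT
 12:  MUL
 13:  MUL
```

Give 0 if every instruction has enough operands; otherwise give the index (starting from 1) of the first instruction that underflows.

0

PUSH 1  : [1]
NEG     : [-1]
DUP     : [-1, -1]
POP     : [-1]
DUP     : [-1, -1]
STORE 1 : [-1]
DUP     : [-1, -1]
LOAD 1  : [-1, -1, -1]
OVER    : [-1, -1, -1, -1]
ADD     : [-1, -1, -2]
ROT     : [-1, -2, -1]
MUL     : [-1, 2]
MUL     : [-2]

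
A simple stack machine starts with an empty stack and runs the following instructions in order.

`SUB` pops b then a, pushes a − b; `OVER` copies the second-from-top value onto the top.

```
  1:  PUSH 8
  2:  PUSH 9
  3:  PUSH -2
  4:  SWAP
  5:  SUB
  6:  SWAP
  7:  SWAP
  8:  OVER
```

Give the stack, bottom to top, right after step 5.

[8, -11]

PUSH 8  → [8]
PUSH 9  → [8, 9]
PUSH -2 → [8, 9, -2]
SWAP    → [8, -2, 9]
SUB     → [8, -11]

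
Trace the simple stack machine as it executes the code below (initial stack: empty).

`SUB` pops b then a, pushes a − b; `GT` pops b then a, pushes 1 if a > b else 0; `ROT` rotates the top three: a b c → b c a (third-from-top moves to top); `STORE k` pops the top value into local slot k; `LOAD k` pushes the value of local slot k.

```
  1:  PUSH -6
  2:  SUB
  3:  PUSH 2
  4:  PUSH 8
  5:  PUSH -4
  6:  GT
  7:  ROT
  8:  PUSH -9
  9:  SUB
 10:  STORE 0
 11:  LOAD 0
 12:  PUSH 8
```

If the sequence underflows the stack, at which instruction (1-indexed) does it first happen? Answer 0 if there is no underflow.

2

PUSH -6  -6
SUB  — needs 2 operands, stack has 1 → underflow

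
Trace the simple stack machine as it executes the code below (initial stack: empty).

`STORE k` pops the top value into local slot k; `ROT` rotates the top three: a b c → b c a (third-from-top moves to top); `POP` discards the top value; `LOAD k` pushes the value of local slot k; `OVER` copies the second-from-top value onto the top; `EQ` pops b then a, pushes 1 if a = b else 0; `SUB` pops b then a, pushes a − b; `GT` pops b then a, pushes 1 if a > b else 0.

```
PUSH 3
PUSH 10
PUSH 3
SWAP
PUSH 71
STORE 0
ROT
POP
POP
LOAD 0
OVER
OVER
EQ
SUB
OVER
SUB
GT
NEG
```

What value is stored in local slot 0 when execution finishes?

71

PUSH 3  -> [3]
PUSH 10 -> [3, 10]
PUSH 3  -> [3, 10, 3]
SWAP    -> [3, 3, 10]
PUSH 71 -> [3, 3, 10, 71]
STORE 0 -> [3, 3, 10]
ROT     -> [3, 10, 3]
POP     -> [3, 10]
POP     -> [3]
LOAD 0  -> [3, 71]
OVER    -> [3, 71, 3]
OVER    -> [3, 71, 3, 71]
EQ      -> [3, 71, 0]
SUB     -> [3, 71]
OVER    -> [3, 71, 3]
SUB     -> [3, 68]
GT      -> [0]
NEG     -> [0]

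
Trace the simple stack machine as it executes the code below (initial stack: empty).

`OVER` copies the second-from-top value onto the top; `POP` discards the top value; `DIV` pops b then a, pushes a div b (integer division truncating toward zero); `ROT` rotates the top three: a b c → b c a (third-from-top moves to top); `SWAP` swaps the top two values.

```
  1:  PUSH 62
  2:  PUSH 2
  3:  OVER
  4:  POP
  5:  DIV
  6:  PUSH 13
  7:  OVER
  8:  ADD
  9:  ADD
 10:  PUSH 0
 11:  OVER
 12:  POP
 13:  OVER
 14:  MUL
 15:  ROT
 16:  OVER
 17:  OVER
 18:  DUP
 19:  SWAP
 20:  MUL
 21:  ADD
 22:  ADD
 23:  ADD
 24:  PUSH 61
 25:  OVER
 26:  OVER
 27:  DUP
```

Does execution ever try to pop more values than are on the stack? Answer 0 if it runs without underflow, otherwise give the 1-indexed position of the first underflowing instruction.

PUSH 62 : [62]
PUSH 2  : [62, 2]
OVER    : [62, 2, 62]
POP     : [62, 2]
DIV     : [31]
PUSH 13 : [31, 13]
OVER    : [31, 13, 31]
ADD     : [31, 44]
ADD     : [75]
PUSH 0  : [75, 0]
OVER    : [75, 0, 75]
POP     : [75, 0]
OVER    : [75, 0, 75]
MUL     : [75, 0]
ROT  — needs 3 operands, stack has 2 → underflow

15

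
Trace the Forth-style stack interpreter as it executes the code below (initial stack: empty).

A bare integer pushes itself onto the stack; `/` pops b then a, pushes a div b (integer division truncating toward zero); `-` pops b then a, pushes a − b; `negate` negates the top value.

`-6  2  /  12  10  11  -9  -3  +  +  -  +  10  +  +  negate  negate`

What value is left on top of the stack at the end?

30

-6     : -6
2      : -6 2
/      : -3
12     : -3 12
10     : -3 12 10
11     : -3 12 10 11
-9     : -3 12 10 11 -9
-3     : -3 12 10 11 -9 -3
+      : -3 12 10 11 -12
+      : -3 12 10 -1
-      : -3 12 11
+      : -3 23
10     : -3 23 10
+      : -3 33
+      : 30
negate : -30
negate : 30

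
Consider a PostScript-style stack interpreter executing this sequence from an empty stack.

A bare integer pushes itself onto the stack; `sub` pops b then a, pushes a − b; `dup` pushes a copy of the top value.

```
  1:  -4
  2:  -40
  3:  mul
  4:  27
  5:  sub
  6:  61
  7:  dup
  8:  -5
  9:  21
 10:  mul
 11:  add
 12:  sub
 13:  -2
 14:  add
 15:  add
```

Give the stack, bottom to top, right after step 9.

-4  : [-4]
-40 : [-4, -40]
mul : [160]
27  : [160, 27]
sub : [133]
61  : [133, 61]
dup : [133, 61, 61]
-5  : [133, 61, 61, -5]
21  : [133, 61, 61, -5, 21]

[133, 61, 61, -5, 21]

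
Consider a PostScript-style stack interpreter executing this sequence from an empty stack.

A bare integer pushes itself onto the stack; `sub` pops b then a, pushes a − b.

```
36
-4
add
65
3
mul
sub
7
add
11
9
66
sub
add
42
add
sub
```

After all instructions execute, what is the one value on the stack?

36   36
-4   36 -4
add  32
65   32 65
3    32 65 3
mul  32 195
sub  -163
7    -163 7
add  -156
11   -156 11
9    -156 11 9
66   -156 11 9 66
sub  -156 11 -57
add  -156 -46
42   -156 -46 42
add  -156 -4
sub  -152

-152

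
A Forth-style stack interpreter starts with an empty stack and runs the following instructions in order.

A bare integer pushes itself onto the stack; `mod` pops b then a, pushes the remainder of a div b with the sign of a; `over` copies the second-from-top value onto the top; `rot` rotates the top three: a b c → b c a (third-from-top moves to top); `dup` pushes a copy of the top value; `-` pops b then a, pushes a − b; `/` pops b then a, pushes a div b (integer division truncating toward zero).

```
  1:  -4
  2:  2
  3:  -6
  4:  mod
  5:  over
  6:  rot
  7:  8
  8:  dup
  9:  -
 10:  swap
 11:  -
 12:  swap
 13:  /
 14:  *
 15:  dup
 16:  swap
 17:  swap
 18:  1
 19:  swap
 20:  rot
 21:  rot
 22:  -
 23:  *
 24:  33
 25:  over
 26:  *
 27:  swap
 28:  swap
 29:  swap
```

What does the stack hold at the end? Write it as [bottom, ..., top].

[198, 6]

-4   → -4
2    → -4 2
-6   → -4 2 -6
mod  → -4 2
over → -4 2 -4
rot  → 2 -4 -4
8    → 2 -4 -4 8
dup  → 2 -4 -4 8 8
-    → 2 -4 -4 0
swap → 2 -4 0 -4
-    → 2 -4 4
swap → 2 4 -4
/    → 2 -1
*    → -2
dup  → -2 -2
swap → -2 -2
swap → -2 -2
1    → -2 -2 1
swap → -2 1 -2
rot  → 1 -2 -2
rot  → -2 -2 1
-    → -2 -3
*    → 6
33   → 6 33
over → 6 33 6
*    → 6 198
swap → 198 6
swap → 6 198
swap → 198 6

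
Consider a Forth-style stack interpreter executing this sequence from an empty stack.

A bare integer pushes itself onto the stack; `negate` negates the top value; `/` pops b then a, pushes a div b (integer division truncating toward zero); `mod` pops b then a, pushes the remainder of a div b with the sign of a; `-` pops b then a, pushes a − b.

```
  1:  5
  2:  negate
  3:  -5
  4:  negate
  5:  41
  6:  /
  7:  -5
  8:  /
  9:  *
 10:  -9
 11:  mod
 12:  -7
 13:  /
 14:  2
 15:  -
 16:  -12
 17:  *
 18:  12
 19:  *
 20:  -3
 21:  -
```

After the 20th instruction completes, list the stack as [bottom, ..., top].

5      : 5
negate : -5
-5     : -5 -5
negate : -5 5
41     : -5 5 41
/      : -5 0
-5     : -5 0 -5
/      : -5 0
*      : 0
-9     : 0 -9
mod    : 0
-7     : 0 -7
/      : 0
2      : 0 2
-      : -2
-12    : -2 -12
*      : 24
12     : 24 12
*      : 288
-3     : 288 -3

[288, -3]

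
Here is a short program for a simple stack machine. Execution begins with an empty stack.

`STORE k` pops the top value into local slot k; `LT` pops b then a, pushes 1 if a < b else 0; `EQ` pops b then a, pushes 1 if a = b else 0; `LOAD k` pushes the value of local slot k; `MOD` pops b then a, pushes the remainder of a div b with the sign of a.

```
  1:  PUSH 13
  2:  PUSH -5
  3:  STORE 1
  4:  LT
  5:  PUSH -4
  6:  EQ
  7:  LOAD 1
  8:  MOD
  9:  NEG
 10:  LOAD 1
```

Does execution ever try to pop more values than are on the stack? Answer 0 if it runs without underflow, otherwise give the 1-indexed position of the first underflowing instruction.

4

PUSH 13 -> [13]
PUSH -5 -> [13, -5]
STORE 1 -> [13]
LT  — needs 2 operands, stack has 1 → underflow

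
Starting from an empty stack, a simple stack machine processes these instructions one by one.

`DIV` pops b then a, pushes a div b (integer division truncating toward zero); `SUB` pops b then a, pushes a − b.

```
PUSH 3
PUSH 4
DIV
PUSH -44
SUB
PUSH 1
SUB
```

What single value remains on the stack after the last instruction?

PUSH 3    [3]
PUSH 4    [3, 4]
DIV       [0]
PUSH -44  [0, -44]
SUB       [44]
PUSH 1    [44, 1]
SUB       [43]

43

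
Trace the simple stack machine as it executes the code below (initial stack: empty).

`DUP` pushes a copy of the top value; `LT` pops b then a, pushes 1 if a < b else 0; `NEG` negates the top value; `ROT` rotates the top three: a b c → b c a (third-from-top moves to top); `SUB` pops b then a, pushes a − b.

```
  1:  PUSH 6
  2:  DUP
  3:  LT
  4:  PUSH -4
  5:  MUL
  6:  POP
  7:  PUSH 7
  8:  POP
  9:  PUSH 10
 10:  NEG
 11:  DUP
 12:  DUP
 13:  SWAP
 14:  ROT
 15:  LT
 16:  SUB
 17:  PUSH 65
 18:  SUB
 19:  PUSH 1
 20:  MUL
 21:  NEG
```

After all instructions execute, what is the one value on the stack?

PUSH 6  : [6]
DUP     : [6, 6]
LT      : [0]
PUSH -4 : [0, -4]
MUL     : [0]
POP     : []
PUSH 7  : [7]
POP     : []
PUSH 10 : [10]
NEG     : [-10]
DUP     : [-10, -10]
DUP     : [-10, -10, -10]
SWAP    : [-10, -10, -10]
ROT     : [-10, -10, -10]
LT      : [-10, 0]
SUB     : [-10]
PUSH 65 : [-10, 65]
SUB     : [-75]
PUSH 1  : [-75, 1]
MUL     : [-75]
NEG     : [75]

75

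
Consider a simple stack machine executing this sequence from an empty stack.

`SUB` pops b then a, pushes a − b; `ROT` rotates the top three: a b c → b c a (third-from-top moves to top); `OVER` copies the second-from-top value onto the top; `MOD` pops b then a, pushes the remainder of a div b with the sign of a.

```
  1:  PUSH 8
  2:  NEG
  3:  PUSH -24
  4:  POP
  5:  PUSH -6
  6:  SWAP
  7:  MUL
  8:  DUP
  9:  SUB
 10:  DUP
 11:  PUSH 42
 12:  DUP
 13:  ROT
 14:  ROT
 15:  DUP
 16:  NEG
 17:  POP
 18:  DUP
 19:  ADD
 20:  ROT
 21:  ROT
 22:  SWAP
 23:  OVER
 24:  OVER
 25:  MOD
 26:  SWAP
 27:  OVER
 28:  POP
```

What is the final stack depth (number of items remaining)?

PUSH 8   → 8
NEG      → -8
PUSH -24 → -8 -24
POP      → -8
PUSH -6  → -8 -6
SWAP     → -6 -8
MUL      → 48
DUP      → 48 48
SUB      → 0
DUP      → 0 0
PUSH 42  → 0 0 42
DUP      → 0 0 42 42
ROT      → 0 42 42 0
ROT      → 0 42 0 42
DUP      → 0 42 0 42 42
NEG      → 0 42 0 42 -42
POP      → 0 42 0 42
DUP      → 0 42 0 42 42
ADD      → 0 42 0 84
ROT      → 0 0 84 42
ROT      → 0 84 42 0
SWAP     → 0 84 0 42
OVER     → 0 84 0 42 0
OVER     → 0 84 0 42 0 42
MOD      → 0 84 0 42 0
SWAP     → 0 84 0 0 42
OVER     → 0 84 0 0 42 0
POP      → 0 84 0 0 42

5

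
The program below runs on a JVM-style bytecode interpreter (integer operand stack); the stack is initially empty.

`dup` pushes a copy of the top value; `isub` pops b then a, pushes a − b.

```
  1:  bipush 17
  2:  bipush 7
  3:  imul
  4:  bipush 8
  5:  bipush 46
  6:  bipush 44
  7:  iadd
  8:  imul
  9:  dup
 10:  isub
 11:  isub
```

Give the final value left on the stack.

bipush 17 : 17
bipush 7  : 17 7
imul      : 119
bipush 8  : 119 8
bipush 46 : 119 8 46
bipush 44 : 119 8 46 44
iadd      : 119 8 90
imul      : 119 720
dup       : 119 720 720
isub      : 119 0
isub      : 119

119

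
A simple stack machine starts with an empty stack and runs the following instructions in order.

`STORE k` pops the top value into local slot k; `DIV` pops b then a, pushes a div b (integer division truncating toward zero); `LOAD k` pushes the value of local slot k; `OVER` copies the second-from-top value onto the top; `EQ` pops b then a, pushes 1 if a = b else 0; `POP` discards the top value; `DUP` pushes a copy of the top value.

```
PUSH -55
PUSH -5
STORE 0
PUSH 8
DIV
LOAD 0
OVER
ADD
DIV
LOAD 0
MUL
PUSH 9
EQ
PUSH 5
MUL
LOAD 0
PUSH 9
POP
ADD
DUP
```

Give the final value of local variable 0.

PUSH -55 : -55
PUSH -5  : -55 -5
STORE 0  : -55
PUSH 8   : -55 8
DIV      : -6
LOAD 0   : -6 -5
OVER     : -6 -5 -6
ADD      : -6 -11
DIV      : 0
LOAD 0   : 0 -5
MUL      : 0
PUSH 9   : 0 9
EQ       : 0
PUSH 5   : 0 5
MUL      : 0
LOAD 0   : 0 -5
PUSH 9   : 0 -5 9
POP      : 0 -5
ADD      : -5
DUP      : -5 -5

-5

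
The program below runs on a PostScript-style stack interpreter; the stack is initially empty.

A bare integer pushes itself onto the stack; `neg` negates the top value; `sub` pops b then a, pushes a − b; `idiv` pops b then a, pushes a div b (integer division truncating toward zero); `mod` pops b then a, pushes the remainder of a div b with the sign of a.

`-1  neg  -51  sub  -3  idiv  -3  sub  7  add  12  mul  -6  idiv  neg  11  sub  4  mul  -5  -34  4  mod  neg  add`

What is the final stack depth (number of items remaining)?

-1   -> [-1]
neg  -> [1]
-51  -> [1, -51]
sub  -> [52]
-3   -> [52, -3]
idiv -> [-17]
-3   -> [-17, -3]
sub  -> [-14]
7    -> [-14, 7]
add  -> [-7]
12   -> [-7, 12]
mul  -> [-84]
-6   -> [-84, -6]
idiv -> [14]
neg  -> [-14]
11   -> [-14, 11]
sub  -> [-25]
4    -> [-25, 4]
mul  -> [-100]
-5   -> [-100, -5]
-34  -> [-100, -5, -34]
4    -> [-100, -5, -34, 4]
mod  -> [-100, -5, -2]
neg  -> [-100, -5, 2]
add  -> [-100, -3]

2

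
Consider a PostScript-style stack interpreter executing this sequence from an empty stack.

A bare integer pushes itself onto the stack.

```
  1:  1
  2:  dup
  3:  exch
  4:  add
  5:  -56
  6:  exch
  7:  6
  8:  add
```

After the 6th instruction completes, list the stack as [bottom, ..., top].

[-56, 2]

1    -> 1
dup  -> 1 1
exch -> 1 1
add  -> 2
-56  -> 2 -56
exch -> -56 2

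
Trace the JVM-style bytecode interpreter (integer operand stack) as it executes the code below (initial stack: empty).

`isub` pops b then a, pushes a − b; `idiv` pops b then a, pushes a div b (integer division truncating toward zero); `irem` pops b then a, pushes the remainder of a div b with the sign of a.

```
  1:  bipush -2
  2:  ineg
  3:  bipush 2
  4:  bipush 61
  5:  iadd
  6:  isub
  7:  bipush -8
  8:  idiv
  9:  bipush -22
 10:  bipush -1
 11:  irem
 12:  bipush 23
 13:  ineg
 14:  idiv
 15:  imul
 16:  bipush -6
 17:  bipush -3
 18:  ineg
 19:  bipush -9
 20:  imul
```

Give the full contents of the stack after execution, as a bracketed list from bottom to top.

bipush -2   -2
ineg        2
bipush 2    2 2
bipush 61   2 2 61
iadd        2 63
isub        -61
bipush -8   -61 -8
idiv        7
bipush -22  7 -22
bipush -1   7 -22 -1
irem        7 0
bipush 23   7 0 23
ineg        7 0 -23
idiv        7 0
imul        0
bipush -6   0 -6
bipush -3   0 -6 -3
ineg        0 -6 3
bipush -9   0 -6 3 -9
imul        0 -6 -27

[0, -6, -27]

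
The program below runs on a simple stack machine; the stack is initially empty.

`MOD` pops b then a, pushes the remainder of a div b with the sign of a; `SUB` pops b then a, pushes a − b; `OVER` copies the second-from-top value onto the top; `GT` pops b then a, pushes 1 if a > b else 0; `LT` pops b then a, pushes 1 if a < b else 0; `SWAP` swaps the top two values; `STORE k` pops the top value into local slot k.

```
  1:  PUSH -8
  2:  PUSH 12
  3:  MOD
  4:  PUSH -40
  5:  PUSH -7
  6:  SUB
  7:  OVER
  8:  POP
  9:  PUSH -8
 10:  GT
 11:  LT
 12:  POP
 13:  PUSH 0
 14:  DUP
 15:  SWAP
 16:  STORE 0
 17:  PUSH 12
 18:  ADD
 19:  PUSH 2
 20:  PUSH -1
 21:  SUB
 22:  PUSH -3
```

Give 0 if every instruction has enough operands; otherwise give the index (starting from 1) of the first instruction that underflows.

0

PUSH -8  -> -8
PUSH 12  -> -8 12
MOD      -> -8
PUSH -40 -> -8 -40
PUSH -7  -> -8 -40 -7
SUB      -> -8 -33
OVER     -> -8 -33 -8
POP      -> -8 -33
PUSH -8  -> -8 -33 -8
GT       -> -8 0
LT       -> 1
POP      -> (empty)
PUSH 0   -> 0
DUP      -> 0 0
SWAP     -> 0 0
STORE 0  -> 0
PUSH 12  -> 0 12
ADD      -> 12
PUSH 2   -> 12 2
PUSH -1  -> 12 2 -1
SUB      -> 12 3
PUSH -3  -> 12 3 -3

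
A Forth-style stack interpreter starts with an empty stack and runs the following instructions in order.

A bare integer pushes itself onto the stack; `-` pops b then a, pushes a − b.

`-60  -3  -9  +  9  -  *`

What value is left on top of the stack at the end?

-60  -60
-3   -60 -3
-9   -60 -3 -9
+    -60 -12
9    -60 -12 9
-    -60 -21
*    1260

1260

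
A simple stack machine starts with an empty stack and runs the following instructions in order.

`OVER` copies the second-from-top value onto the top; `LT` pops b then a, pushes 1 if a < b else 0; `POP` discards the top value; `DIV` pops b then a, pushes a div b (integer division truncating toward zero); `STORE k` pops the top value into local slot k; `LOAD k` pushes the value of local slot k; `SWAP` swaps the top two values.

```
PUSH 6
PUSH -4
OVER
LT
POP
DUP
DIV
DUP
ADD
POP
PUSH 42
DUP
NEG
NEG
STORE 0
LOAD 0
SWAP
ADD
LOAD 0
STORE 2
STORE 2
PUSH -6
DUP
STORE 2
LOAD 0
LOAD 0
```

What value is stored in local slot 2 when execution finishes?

-6

PUSH 6   [6]
PUSH -4  [6, -4]
OVER     [6, -4, 6]
LT       [6, 1]
POP      [6]
DUP      [6, 6]
DIV      [1]
DUP      [1, 1]
ADD      [2]
POP      []
PUSH 42  [42]
DUP      [42, 42]
NEG      [42, -42]
NEG      [42, 42]
STORE 0  [42]
LOAD 0   [42, 42]
SWAP     [42, 42]
ADD      [84]
LOAD 0   [84, 42]
STORE 2  [84]
STORE 2  []
PUSH -6  [-6]
DUP      [-6, -6]
STORE 2  [-6]
LOAD 0   [-6, 42]
LOAD 0   [-6, 42, 42]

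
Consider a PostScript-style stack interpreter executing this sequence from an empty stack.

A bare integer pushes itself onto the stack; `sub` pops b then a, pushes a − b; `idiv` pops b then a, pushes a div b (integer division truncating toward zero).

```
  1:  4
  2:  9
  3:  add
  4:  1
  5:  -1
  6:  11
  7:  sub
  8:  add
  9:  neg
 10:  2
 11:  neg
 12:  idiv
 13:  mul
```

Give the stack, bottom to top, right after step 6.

4   -> [4]
9   -> [4, 9]
add -> [13]
1   -> [13, 1]
-1  -> [13, 1, -1]
11  -> [13, 1, -1, 11]

[13, 1, -1, 11]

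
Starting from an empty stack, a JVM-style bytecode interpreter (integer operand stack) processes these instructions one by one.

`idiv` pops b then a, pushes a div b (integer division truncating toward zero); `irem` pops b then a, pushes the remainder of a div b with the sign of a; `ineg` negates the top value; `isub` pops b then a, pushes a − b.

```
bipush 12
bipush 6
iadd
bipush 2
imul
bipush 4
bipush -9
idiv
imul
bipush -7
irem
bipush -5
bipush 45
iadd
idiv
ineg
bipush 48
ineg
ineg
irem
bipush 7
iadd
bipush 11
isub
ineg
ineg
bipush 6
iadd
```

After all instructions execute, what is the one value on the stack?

2

bipush 12 : [12]
bipush 6  : [12, 6]
iadd      : [18]
bipush 2  : [18, 2]
imul      : [36]
bipush 4  : [36, 4]
bipush -9 : [36, 4, -9]
idiv      : [36, 0]
imul      : [0]
bipush -7 : [0, -7]
irem      : [0]
bipush -5 : [0, -5]
bipush 45 : [0, -5, 45]
iadd      : [0, 40]
idiv      : [0]
ineg      : [0]
bipush 48 : [0, 48]
ineg      : [0, -48]
ineg      : [0, 48]
irem      : [0]
bipush 7  : [0, 7]
iadd      : [7]
bipush 11 : [7, 11]
isub      : [-4]
ineg      : [4]
ineg      : [-4]
bipush 6  : [-4, 6]
iadd      : [2]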